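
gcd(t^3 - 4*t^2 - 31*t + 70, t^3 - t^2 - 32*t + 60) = t - 2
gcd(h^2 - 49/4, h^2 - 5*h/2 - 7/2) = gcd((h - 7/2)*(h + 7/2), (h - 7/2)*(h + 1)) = h - 7/2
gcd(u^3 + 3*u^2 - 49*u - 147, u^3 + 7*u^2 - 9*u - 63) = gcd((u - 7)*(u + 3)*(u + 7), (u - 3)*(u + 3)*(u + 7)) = u^2 + 10*u + 21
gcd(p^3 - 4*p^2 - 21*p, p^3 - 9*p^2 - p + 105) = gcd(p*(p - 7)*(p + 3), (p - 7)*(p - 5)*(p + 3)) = p^2 - 4*p - 21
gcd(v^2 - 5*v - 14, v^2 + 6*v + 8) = v + 2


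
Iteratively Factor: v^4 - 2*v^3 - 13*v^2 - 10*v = (v)*(v^3 - 2*v^2 - 13*v - 10) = v*(v + 1)*(v^2 - 3*v - 10) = v*(v - 5)*(v + 1)*(v + 2)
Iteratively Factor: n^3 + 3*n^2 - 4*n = (n)*(n^2 + 3*n - 4) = n*(n - 1)*(n + 4)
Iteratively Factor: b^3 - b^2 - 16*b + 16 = (b - 1)*(b^2 - 16) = (b - 1)*(b + 4)*(b - 4)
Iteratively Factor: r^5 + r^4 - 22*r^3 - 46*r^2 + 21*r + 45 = (r - 5)*(r^4 + 6*r^3 + 8*r^2 - 6*r - 9) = (r - 5)*(r + 3)*(r^3 + 3*r^2 - r - 3) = (r - 5)*(r + 3)^2*(r^2 - 1) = (r - 5)*(r + 1)*(r + 3)^2*(r - 1)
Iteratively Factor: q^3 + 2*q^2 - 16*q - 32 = (q + 2)*(q^2 - 16) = (q - 4)*(q + 2)*(q + 4)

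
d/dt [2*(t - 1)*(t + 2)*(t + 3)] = 6*t^2 + 16*t + 2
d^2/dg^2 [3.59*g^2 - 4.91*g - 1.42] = 7.18000000000000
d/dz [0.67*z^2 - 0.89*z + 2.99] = 1.34*z - 0.89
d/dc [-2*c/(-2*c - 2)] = (c + 1)^(-2)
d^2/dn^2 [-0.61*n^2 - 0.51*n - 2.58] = -1.22000000000000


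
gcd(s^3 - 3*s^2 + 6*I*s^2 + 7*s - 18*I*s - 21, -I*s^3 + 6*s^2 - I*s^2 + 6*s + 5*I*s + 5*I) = 1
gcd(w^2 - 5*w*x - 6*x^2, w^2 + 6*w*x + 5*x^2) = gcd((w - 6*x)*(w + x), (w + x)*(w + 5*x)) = w + x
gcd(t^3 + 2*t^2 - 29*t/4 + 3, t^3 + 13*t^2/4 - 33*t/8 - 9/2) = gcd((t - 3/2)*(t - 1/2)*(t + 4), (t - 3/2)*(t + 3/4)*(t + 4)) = t^2 + 5*t/2 - 6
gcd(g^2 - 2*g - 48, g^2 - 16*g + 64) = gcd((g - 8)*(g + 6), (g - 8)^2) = g - 8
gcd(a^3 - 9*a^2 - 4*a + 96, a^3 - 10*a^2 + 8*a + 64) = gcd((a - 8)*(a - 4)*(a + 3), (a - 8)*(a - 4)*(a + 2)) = a^2 - 12*a + 32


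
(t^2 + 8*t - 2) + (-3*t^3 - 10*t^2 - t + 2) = -3*t^3 - 9*t^2 + 7*t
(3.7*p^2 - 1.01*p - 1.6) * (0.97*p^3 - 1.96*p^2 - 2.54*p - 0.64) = 3.589*p^5 - 8.2317*p^4 - 8.9704*p^3 + 3.3334*p^2 + 4.7104*p + 1.024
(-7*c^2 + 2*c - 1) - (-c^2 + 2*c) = -6*c^2 - 1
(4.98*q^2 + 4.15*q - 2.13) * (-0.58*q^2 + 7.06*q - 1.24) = -2.8884*q^4 + 32.7518*q^3 + 24.3592*q^2 - 20.1838*q + 2.6412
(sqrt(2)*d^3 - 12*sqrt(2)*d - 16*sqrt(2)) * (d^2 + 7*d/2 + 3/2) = sqrt(2)*d^5 + 7*sqrt(2)*d^4/2 - 21*sqrt(2)*d^3/2 - 58*sqrt(2)*d^2 - 74*sqrt(2)*d - 24*sqrt(2)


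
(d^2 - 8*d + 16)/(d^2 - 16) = (d - 4)/(d + 4)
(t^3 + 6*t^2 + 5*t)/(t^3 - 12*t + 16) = t*(t^2 + 6*t + 5)/(t^3 - 12*t + 16)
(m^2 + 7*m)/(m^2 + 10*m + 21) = m/(m + 3)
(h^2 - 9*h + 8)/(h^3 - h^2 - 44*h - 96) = (h - 1)/(h^2 + 7*h + 12)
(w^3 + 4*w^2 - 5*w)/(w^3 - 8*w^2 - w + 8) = w*(w + 5)/(w^2 - 7*w - 8)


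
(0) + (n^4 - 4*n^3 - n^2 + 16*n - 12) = n^4 - 4*n^3 - n^2 + 16*n - 12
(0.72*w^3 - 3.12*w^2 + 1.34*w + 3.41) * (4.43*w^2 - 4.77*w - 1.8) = 3.1896*w^5 - 17.256*w^4 + 19.5226*w^3 + 14.3305*w^2 - 18.6777*w - 6.138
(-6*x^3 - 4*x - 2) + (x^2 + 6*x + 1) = -6*x^3 + x^2 + 2*x - 1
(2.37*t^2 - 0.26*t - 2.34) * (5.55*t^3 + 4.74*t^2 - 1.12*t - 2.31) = 13.1535*t^5 + 9.7908*t^4 - 16.8738*t^3 - 16.2751*t^2 + 3.2214*t + 5.4054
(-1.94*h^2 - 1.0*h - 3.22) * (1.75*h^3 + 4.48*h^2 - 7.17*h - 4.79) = -3.395*h^5 - 10.4412*h^4 + 3.7948*h^3 + 2.037*h^2 + 27.8774*h + 15.4238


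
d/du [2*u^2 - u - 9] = 4*u - 1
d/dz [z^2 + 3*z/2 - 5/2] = 2*z + 3/2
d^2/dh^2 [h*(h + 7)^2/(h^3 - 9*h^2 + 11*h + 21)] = 2*(23*h^6 + 114*h^5 - 1911*h^4 + 3068*h^3 + 2457*h^2 + 29106*h - 5145)/(h^9 - 27*h^8 + 276*h^7 - 1260*h^6 + 1902*h^5 + 3222*h^4 - 9820*h^3 - 4284*h^2 + 14553*h + 9261)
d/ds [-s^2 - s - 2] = -2*s - 1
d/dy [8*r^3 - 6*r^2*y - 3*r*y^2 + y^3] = -6*r^2 - 6*r*y + 3*y^2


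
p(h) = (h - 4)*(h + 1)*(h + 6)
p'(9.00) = 275.00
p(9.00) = 750.00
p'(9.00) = 275.00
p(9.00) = 750.00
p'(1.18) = -10.74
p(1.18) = -44.14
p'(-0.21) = -23.13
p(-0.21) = -19.26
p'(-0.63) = -24.59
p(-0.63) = -9.20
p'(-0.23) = -23.22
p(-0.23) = -18.79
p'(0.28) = -20.08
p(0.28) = -29.90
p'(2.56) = 13.02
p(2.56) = -43.88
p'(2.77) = 17.64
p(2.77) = -40.67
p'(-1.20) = -24.88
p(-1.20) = 4.99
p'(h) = (h - 4)*(h + 1) + (h - 4)*(h + 6) + (h + 1)*(h + 6) = 3*h^2 + 6*h - 22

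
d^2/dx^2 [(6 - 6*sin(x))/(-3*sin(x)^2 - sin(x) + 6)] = 6*(-9*sin(x)^5 + 39*sin(x)^4 - 81*sin(x)^3 + 13*sin(x)^2 + 60*sin(x) - 26)/(3*sin(x)^2 + sin(x) - 6)^3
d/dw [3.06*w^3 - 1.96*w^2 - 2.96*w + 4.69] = 9.18*w^2 - 3.92*w - 2.96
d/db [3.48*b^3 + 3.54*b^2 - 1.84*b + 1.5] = 10.44*b^2 + 7.08*b - 1.84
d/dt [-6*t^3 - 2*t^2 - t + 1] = -18*t^2 - 4*t - 1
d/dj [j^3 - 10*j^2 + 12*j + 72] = 3*j^2 - 20*j + 12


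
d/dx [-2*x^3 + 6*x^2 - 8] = 6*x*(2 - x)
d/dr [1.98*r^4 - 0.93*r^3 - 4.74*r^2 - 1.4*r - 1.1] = 7.92*r^3 - 2.79*r^2 - 9.48*r - 1.4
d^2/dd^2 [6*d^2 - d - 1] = 12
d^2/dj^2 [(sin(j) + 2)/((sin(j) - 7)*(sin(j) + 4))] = -(sin(j)^5 + 11*sin(j)^4 + 148*sin(j)^3 + 146*sin(j)^2 + 484*sin(j) + 20)/((sin(j) - 7)^3*(sin(j) + 4)^3)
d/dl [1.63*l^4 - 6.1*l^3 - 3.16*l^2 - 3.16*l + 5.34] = 6.52*l^3 - 18.3*l^2 - 6.32*l - 3.16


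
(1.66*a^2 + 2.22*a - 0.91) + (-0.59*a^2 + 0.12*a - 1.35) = 1.07*a^2 + 2.34*a - 2.26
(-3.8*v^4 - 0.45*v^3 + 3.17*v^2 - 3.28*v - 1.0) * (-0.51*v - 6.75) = 1.938*v^5 + 25.8795*v^4 + 1.4208*v^3 - 19.7247*v^2 + 22.65*v + 6.75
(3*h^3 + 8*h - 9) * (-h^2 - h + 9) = -3*h^5 - 3*h^4 + 19*h^3 + h^2 + 81*h - 81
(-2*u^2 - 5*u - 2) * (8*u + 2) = -16*u^3 - 44*u^2 - 26*u - 4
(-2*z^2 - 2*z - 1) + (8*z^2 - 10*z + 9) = 6*z^2 - 12*z + 8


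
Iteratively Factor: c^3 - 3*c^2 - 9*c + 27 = (c + 3)*(c^2 - 6*c + 9) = (c - 3)*(c + 3)*(c - 3)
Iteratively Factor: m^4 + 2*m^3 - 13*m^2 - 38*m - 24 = (m + 3)*(m^3 - m^2 - 10*m - 8) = (m - 4)*(m + 3)*(m^2 + 3*m + 2) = (m - 4)*(m + 1)*(m + 3)*(m + 2)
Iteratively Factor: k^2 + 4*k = (k)*(k + 4)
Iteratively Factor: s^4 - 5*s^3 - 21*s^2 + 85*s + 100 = (s + 4)*(s^3 - 9*s^2 + 15*s + 25) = (s + 1)*(s + 4)*(s^2 - 10*s + 25) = (s - 5)*(s + 1)*(s + 4)*(s - 5)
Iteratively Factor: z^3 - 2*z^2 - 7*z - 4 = (z + 1)*(z^2 - 3*z - 4) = (z + 1)^2*(z - 4)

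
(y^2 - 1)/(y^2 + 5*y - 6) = (y + 1)/(y + 6)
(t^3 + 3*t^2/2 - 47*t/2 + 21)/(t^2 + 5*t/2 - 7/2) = (2*t^2 + 5*t - 42)/(2*t + 7)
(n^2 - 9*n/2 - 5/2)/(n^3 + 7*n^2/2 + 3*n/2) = (n - 5)/(n*(n + 3))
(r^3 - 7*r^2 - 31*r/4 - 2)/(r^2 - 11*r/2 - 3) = (r^2 - 15*r/2 - 4)/(r - 6)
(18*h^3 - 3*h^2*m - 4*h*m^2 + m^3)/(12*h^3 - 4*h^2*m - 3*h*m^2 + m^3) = (3*h - m)/(2*h - m)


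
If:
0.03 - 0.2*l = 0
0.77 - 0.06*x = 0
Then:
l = 0.15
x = 12.83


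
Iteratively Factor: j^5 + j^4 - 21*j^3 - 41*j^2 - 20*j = (j)*(j^4 + j^3 - 21*j^2 - 41*j - 20) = j*(j + 1)*(j^3 - 21*j - 20) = j*(j - 5)*(j + 1)*(j^2 + 5*j + 4) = j*(j - 5)*(j + 1)^2*(j + 4)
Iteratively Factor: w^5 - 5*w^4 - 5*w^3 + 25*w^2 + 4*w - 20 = (w - 1)*(w^4 - 4*w^3 - 9*w^2 + 16*w + 20) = (w - 1)*(w + 2)*(w^3 - 6*w^2 + 3*w + 10) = (w - 2)*(w - 1)*(w + 2)*(w^2 - 4*w - 5) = (w - 2)*(w - 1)*(w + 1)*(w + 2)*(w - 5)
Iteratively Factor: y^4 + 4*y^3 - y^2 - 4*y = (y + 4)*(y^3 - y) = (y + 1)*(y + 4)*(y^2 - y) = (y - 1)*(y + 1)*(y + 4)*(y)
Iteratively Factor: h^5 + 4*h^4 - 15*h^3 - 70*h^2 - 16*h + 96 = (h + 4)*(h^4 - 15*h^2 - 10*h + 24) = (h + 2)*(h + 4)*(h^3 - 2*h^2 - 11*h + 12) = (h - 1)*(h + 2)*(h + 4)*(h^2 - h - 12) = (h - 1)*(h + 2)*(h + 3)*(h + 4)*(h - 4)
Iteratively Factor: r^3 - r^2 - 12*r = (r)*(r^2 - r - 12) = r*(r - 4)*(r + 3)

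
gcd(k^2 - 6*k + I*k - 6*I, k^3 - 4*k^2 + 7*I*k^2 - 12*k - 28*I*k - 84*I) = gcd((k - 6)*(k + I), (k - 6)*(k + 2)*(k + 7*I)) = k - 6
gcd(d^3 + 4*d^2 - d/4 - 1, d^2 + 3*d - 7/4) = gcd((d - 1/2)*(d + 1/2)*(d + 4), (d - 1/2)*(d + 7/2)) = d - 1/2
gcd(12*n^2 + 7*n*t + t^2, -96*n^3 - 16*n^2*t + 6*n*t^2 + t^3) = 4*n + t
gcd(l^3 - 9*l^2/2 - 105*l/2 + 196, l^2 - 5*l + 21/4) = l - 7/2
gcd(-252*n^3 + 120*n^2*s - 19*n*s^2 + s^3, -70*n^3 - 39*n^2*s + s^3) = -7*n + s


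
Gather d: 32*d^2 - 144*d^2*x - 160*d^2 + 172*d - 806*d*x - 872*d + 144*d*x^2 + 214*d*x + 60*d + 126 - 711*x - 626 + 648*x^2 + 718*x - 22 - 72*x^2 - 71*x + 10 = d^2*(-144*x - 128) + d*(144*x^2 - 592*x - 640) + 576*x^2 - 64*x - 512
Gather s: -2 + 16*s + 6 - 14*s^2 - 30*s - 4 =-14*s^2 - 14*s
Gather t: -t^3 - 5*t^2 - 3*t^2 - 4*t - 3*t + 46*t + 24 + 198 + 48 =-t^3 - 8*t^2 + 39*t + 270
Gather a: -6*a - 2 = -6*a - 2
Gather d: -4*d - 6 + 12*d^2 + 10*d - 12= 12*d^2 + 6*d - 18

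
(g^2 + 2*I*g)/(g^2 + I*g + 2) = g/(g - I)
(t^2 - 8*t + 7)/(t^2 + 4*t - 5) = (t - 7)/(t + 5)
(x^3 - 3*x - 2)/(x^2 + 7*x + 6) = (x^2 - x - 2)/(x + 6)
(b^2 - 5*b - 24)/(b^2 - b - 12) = (b - 8)/(b - 4)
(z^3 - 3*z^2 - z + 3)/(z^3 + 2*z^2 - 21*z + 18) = (z + 1)/(z + 6)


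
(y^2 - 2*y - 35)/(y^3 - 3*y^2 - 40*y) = (y - 7)/(y*(y - 8))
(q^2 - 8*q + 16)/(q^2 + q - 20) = (q - 4)/(q + 5)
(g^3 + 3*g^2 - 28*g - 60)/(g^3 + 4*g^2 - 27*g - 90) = (g + 2)/(g + 3)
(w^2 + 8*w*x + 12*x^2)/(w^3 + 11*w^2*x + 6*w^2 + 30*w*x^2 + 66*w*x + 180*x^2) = (w + 2*x)/(w^2 + 5*w*x + 6*w + 30*x)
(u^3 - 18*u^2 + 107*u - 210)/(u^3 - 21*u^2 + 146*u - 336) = (u - 5)/(u - 8)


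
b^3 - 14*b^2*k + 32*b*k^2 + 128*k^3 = (b - 8*k)^2*(b + 2*k)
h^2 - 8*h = h*(h - 8)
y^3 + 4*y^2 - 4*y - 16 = (y - 2)*(y + 2)*(y + 4)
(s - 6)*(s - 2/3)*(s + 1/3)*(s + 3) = s^4 - 10*s^3/3 - 155*s^2/9 + 20*s/3 + 4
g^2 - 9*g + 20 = (g - 5)*(g - 4)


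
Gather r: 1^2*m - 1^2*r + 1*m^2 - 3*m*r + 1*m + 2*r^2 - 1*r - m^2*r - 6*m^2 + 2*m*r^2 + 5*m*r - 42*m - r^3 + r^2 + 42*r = -5*m^2 - 40*m - r^3 + r^2*(2*m + 3) + r*(-m^2 + 2*m + 40)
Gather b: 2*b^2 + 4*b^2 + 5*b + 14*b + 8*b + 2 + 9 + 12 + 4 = 6*b^2 + 27*b + 27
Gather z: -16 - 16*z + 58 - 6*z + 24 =66 - 22*z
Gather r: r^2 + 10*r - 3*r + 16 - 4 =r^2 + 7*r + 12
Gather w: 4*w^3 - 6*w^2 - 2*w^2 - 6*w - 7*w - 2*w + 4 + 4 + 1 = 4*w^3 - 8*w^2 - 15*w + 9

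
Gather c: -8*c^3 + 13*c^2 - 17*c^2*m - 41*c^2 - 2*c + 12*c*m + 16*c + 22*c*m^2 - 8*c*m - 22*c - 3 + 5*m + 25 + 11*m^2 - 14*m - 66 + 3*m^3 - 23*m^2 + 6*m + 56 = -8*c^3 + c^2*(-17*m - 28) + c*(22*m^2 + 4*m - 8) + 3*m^3 - 12*m^2 - 3*m + 12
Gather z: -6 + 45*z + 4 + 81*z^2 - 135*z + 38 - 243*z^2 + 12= -162*z^2 - 90*z + 48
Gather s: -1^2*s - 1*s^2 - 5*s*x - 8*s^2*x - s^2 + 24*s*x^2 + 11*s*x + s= s^2*(-8*x - 2) + s*(24*x^2 + 6*x)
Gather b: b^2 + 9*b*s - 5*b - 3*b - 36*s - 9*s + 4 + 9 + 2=b^2 + b*(9*s - 8) - 45*s + 15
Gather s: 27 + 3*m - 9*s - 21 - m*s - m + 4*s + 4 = 2*m + s*(-m - 5) + 10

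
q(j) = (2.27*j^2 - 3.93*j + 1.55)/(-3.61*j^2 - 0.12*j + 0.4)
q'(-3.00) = -0.17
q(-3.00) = -1.06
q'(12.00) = -0.01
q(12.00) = -0.54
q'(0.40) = 29.54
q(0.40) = -1.51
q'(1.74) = -0.20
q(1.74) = -0.15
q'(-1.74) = -0.64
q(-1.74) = -1.48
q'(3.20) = -0.08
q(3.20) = -0.33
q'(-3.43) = -0.12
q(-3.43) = -1.00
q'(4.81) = -0.04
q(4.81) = -0.42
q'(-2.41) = -0.28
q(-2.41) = -1.19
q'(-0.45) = -132.48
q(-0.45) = -13.64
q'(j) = (4.54*j - 3.93)/(-3.61*j^2 - 0.12*j + 0.4) + (7.22*j + 0.12)*(2.27*j^2 - 3.93*j + 1.55)/(-3.61*j^2 - 0.12*j + 0.4)^2 = (-14.4597*j^2 + 13.007*j - 1.386)/(13.0321*j^4 + 0.8664*j^3 - 2.8736*j^2 - 0.096*j + 0.16)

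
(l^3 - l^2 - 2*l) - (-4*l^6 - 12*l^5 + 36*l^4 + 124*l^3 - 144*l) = 4*l^6 + 12*l^5 - 36*l^4 - 123*l^3 - l^2 + 142*l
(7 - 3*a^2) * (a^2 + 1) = -3*a^4 + 4*a^2 + 7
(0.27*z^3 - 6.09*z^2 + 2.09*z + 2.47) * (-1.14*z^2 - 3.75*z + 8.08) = -0.3078*z^5 + 5.9301*z^4 + 22.6365*z^3 - 59.8605*z^2 + 7.6247*z + 19.9576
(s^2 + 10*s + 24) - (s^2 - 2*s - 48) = 12*s + 72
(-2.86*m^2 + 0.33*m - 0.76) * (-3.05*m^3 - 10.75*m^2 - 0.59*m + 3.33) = 8.723*m^5 + 29.7385*m^4 + 0.4579*m^3 - 1.5485*m^2 + 1.5473*m - 2.5308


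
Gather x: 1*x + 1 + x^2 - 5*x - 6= x^2 - 4*x - 5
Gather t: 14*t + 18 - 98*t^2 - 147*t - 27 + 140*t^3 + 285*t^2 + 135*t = 140*t^3 + 187*t^2 + 2*t - 9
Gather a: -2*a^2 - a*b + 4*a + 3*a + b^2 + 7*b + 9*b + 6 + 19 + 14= -2*a^2 + a*(7 - b) + b^2 + 16*b + 39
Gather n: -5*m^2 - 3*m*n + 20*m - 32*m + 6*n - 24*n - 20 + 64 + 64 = -5*m^2 - 12*m + n*(-3*m - 18) + 108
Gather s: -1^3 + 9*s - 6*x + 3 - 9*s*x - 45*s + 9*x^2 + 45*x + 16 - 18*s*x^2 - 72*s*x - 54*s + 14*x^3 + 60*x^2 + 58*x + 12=s*(-18*x^2 - 81*x - 90) + 14*x^3 + 69*x^2 + 97*x + 30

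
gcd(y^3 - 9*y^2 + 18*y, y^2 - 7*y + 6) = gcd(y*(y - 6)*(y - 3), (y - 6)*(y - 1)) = y - 6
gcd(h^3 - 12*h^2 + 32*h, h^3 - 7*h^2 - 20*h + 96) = h - 8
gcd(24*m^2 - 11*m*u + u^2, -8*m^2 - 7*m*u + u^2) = -8*m + u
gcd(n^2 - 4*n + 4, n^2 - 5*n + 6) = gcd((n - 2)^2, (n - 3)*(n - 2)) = n - 2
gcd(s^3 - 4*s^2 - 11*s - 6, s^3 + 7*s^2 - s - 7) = s + 1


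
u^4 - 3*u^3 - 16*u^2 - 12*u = u*(u - 6)*(u + 1)*(u + 2)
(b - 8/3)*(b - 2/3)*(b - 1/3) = b^3 - 11*b^2/3 + 26*b/9 - 16/27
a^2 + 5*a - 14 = (a - 2)*(a + 7)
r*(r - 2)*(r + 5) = r^3 + 3*r^2 - 10*r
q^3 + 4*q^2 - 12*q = q*(q - 2)*(q + 6)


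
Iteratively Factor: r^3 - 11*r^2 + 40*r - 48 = (r - 3)*(r^2 - 8*r + 16) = (r - 4)*(r - 3)*(r - 4)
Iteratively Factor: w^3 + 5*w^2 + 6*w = (w)*(w^2 + 5*w + 6) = w*(w + 2)*(w + 3)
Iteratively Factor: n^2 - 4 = (n + 2)*(n - 2)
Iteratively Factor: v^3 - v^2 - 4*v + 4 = (v - 1)*(v^2 - 4) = (v - 2)*(v - 1)*(v + 2)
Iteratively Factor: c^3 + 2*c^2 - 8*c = (c)*(c^2 + 2*c - 8) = c*(c - 2)*(c + 4)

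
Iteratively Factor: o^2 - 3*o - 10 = (o + 2)*(o - 5)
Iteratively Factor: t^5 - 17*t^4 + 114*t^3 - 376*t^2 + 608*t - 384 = (t - 4)*(t^4 - 13*t^3 + 62*t^2 - 128*t + 96) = (t - 4)^2*(t^3 - 9*t^2 + 26*t - 24) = (t - 4)^3*(t^2 - 5*t + 6) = (t - 4)^3*(t - 2)*(t - 3)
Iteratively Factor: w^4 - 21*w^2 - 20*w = (w - 5)*(w^3 + 5*w^2 + 4*w) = w*(w - 5)*(w^2 + 5*w + 4) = w*(w - 5)*(w + 4)*(w + 1)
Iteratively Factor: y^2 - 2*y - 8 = (y - 4)*(y + 2)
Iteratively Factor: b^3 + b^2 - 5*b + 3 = (b - 1)*(b^2 + 2*b - 3) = (b - 1)^2*(b + 3)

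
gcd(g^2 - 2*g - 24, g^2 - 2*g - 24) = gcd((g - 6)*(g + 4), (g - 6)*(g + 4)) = g^2 - 2*g - 24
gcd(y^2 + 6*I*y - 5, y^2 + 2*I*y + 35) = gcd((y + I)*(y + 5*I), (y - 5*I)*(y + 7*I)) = 1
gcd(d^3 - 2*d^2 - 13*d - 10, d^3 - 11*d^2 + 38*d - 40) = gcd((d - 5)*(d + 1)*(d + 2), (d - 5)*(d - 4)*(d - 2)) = d - 5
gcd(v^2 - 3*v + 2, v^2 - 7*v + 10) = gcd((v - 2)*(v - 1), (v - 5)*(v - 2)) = v - 2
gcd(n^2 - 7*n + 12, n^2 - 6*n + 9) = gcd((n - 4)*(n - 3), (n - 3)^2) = n - 3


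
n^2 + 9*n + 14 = (n + 2)*(n + 7)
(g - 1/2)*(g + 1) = g^2 + g/2 - 1/2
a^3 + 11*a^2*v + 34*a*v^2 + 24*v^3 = (a + v)*(a + 4*v)*(a + 6*v)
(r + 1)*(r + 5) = r^2 + 6*r + 5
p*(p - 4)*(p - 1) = p^3 - 5*p^2 + 4*p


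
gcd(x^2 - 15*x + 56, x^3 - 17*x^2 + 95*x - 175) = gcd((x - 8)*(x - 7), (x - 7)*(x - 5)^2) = x - 7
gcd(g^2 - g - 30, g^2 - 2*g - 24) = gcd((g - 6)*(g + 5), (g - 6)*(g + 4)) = g - 6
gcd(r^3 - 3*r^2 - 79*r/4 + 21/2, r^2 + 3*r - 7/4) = r^2 + 3*r - 7/4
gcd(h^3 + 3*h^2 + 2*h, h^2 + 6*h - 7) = 1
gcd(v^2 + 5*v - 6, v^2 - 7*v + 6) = v - 1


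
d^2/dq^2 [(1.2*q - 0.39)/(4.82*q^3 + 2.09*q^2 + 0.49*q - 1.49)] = (167.27328*q^5 - 36.196272*q^4 - 58.045392*q^3 + 87.669954*q^2 + 3.219714*q - 0.864036)/(111.980168*q^9 + 145.667148*q^8 + 97.314354*q^7 - 65.102527*q^6 - 80.166819*q^5 - 39.134472*q^4 + 23.064841*q^3 + 12.84678*q^2 + 3.263547*q - 3.307949)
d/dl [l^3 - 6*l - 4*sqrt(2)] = 3*l^2 - 6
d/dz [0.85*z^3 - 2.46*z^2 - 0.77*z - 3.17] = 2.55*z^2 - 4.92*z - 0.77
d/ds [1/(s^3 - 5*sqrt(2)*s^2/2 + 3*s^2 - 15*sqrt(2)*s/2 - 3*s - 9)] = 2*(-6*s^2 - 12*s + 10*sqrt(2)*s + 6 + 15*sqrt(2))/(-2*s^3 - 6*s^2 + 5*sqrt(2)*s^2 + 6*s + 15*sqrt(2)*s + 18)^2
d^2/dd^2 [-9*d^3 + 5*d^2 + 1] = 10 - 54*d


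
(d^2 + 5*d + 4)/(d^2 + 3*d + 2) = (d + 4)/(d + 2)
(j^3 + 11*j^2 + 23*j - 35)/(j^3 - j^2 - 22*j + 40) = (j^2 + 6*j - 7)/(j^2 - 6*j + 8)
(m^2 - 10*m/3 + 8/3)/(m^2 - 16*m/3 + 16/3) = (m - 2)/(m - 4)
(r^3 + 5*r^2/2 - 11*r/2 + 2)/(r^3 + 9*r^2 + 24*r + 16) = (2*r^2 - 3*r + 1)/(2*(r^2 + 5*r + 4))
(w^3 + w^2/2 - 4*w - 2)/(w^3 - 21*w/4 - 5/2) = 2*(w - 2)/(2*w - 5)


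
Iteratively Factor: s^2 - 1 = (s - 1)*(s + 1)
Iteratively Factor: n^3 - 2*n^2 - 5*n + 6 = (n - 1)*(n^2 - n - 6) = (n - 3)*(n - 1)*(n + 2)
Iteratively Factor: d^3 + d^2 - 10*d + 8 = (d + 4)*(d^2 - 3*d + 2) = (d - 2)*(d + 4)*(d - 1)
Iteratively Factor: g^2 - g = (g - 1)*(g)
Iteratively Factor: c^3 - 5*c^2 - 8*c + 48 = (c - 4)*(c^2 - c - 12) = (c - 4)^2*(c + 3)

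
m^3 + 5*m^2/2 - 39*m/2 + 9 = (m - 3)*(m - 1/2)*(m + 6)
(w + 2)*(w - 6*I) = w^2 + 2*w - 6*I*w - 12*I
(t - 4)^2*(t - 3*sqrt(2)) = t^3 - 8*t^2 - 3*sqrt(2)*t^2 + 16*t + 24*sqrt(2)*t - 48*sqrt(2)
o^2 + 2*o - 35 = (o - 5)*(o + 7)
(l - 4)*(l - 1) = l^2 - 5*l + 4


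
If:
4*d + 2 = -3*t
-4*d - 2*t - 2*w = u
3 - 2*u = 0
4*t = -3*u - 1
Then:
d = 17/32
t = -11/8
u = 3/2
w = -7/16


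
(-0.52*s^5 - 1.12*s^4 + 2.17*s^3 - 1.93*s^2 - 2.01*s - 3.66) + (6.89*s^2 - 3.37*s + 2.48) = -0.52*s^5 - 1.12*s^4 + 2.17*s^3 + 4.96*s^2 - 5.38*s - 1.18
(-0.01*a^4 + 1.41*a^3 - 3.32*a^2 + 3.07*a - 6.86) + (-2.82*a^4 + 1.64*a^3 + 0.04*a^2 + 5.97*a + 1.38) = -2.83*a^4 + 3.05*a^3 - 3.28*a^2 + 9.04*a - 5.48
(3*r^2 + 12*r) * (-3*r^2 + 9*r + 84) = -9*r^4 - 9*r^3 + 360*r^2 + 1008*r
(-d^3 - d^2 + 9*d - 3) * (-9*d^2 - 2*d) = 9*d^5 + 11*d^4 - 79*d^3 + 9*d^2 + 6*d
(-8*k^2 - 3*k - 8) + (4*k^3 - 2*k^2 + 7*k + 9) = 4*k^3 - 10*k^2 + 4*k + 1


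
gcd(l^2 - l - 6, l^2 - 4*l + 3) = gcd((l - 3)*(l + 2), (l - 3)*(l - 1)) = l - 3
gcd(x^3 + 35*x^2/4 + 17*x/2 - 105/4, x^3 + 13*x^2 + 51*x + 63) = x^2 + 10*x + 21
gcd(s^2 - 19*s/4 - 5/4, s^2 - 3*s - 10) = s - 5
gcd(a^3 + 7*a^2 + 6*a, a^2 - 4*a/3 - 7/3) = a + 1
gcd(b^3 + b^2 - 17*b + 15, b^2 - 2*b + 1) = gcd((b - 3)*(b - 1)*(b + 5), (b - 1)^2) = b - 1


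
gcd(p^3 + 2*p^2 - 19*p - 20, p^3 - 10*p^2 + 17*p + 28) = p^2 - 3*p - 4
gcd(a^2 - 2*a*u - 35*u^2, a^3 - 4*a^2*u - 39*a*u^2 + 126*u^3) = -a + 7*u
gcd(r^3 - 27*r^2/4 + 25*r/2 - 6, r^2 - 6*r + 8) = r^2 - 6*r + 8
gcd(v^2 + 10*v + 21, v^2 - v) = 1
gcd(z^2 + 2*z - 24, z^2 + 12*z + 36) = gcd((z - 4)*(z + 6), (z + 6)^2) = z + 6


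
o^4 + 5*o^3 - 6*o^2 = o^2*(o - 1)*(o + 6)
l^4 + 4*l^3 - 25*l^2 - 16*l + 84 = (l - 3)*(l - 2)*(l + 2)*(l + 7)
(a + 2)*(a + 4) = a^2 + 6*a + 8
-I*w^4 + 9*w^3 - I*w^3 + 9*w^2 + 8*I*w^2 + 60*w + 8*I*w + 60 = (w - 2*I)*(w + 5*I)*(w + 6*I)*(-I*w - I)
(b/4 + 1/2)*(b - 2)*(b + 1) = b^3/4 + b^2/4 - b - 1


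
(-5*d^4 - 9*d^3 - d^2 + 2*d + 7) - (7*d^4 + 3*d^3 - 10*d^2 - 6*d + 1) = -12*d^4 - 12*d^3 + 9*d^2 + 8*d + 6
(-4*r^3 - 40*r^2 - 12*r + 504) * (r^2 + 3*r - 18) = -4*r^5 - 52*r^4 - 60*r^3 + 1188*r^2 + 1728*r - 9072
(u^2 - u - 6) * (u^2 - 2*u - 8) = u^4 - 3*u^3 - 12*u^2 + 20*u + 48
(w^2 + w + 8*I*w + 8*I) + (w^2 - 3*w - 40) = 2*w^2 - 2*w + 8*I*w - 40 + 8*I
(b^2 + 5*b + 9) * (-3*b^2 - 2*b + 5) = -3*b^4 - 17*b^3 - 32*b^2 + 7*b + 45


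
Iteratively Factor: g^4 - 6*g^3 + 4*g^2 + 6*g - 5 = (g - 5)*(g^3 - g^2 - g + 1) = (g - 5)*(g - 1)*(g^2 - 1) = (g - 5)*(g - 1)^2*(g + 1)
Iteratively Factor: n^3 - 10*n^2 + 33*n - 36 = (n - 3)*(n^2 - 7*n + 12) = (n - 4)*(n - 3)*(n - 3)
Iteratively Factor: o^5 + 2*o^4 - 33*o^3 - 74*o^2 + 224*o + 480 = (o - 3)*(o^4 + 5*o^3 - 18*o^2 - 128*o - 160) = (o - 3)*(o + 2)*(o^3 + 3*o^2 - 24*o - 80) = (o - 5)*(o - 3)*(o + 2)*(o^2 + 8*o + 16) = (o - 5)*(o - 3)*(o + 2)*(o + 4)*(o + 4)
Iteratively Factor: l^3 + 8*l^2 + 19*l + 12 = (l + 3)*(l^2 + 5*l + 4) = (l + 1)*(l + 3)*(l + 4)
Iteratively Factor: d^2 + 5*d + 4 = (d + 4)*(d + 1)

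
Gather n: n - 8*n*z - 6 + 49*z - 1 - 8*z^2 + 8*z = n*(1 - 8*z) - 8*z^2 + 57*z - 7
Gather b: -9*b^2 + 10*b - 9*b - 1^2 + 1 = -9*b^2 + b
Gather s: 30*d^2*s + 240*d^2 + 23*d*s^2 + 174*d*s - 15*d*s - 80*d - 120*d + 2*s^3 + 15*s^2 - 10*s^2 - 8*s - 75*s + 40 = 240*d^2 - 200*d + 2*s^3 + s^2*(23*d + 5) + s*(30*d^2 + 159*d - 83) + 40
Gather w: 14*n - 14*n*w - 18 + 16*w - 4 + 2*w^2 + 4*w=14*n + 2*w^2 + w*(20 - 14*n) - 22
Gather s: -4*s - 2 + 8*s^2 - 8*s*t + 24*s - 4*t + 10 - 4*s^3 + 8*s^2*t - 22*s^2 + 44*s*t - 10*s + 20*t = -4*s^3 + s^2*(8*t - 14) + s*(36*t + 10) + 16*t + 8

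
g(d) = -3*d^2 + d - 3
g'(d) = 1 - 6*d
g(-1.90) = -15.73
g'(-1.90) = 12.40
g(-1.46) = -10.85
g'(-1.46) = 9.76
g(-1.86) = -15.24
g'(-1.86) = 12.16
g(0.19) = -2.92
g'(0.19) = -0.14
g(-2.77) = -28.79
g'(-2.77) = 17.62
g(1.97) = -12.67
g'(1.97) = -10.82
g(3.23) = -31.07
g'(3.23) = -18.38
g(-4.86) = -78.72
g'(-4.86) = 30.16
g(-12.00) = -447.00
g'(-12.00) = 73.00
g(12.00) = -423.00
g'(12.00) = -71.00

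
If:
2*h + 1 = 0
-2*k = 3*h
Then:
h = -1/2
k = 3/4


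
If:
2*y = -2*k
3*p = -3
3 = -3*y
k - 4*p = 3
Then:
No Solution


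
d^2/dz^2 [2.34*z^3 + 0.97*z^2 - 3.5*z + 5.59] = 14.04*z + 1.94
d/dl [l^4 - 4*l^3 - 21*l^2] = 2*l*(2*l^2 - 6*l - 21)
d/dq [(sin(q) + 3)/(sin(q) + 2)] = -cos(q)/(sin(q) + 2)^2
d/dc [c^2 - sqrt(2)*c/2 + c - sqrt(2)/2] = 2*c - sqrt(2)/2 + 1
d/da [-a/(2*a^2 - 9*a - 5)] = (2*a^2 + 5)/(4*a^4 - 36*a^3 + 61*a^2 + 90*a + 25)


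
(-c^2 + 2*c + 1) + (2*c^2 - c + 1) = c^2 + c + 2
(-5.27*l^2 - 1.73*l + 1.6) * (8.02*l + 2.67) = -42.2654*l^3 - 27.9455*l^2 + 8.2129*l + 4.272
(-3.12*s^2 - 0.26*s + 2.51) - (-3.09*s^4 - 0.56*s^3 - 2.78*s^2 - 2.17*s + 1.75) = 3.09*s^4 + 0.56*s^3 - 0.34*s^2 + 1.91*s + 0.76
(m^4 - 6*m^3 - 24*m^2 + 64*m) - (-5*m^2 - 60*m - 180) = m^4 - 6*m^3 - 19*m^2 + 124*m + 180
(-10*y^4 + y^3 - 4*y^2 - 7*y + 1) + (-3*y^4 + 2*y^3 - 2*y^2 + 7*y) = -13*y^4 + 3*y^3 - 6*y^2 + 1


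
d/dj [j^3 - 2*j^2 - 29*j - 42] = 3*j^2 - 4*j - 29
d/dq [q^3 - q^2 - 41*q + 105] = 3*q^2 - 2*q - 41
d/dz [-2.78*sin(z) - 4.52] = -2.78*cos(z)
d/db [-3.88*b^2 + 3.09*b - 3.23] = 3.09 - 7.76*b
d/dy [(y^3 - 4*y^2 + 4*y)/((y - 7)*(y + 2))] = (y^4 - 10*y^3 - 26*y^2 + 112*y - 56)/(y^4 - 10*y^3 - 3*y^2 + 140*y + 196)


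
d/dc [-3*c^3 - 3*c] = -9*c^2 - 3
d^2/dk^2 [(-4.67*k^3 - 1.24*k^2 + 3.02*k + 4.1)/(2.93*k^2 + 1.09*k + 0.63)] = (-5.6843418860808e-14*k^5 + 5.6843418860808e-14*k^4 + 65.917024*k^3 + 205.680702*k^2 + 33.996174*k - 10.52594)/(25.153757*k^6 + 28.072623*k^5 + 26.66886*k^4 + 13.367215*k^3 + 5.73426*k^2 + 1.297863*k + 0.250047)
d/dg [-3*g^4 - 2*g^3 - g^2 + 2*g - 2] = -12*g^3 - 6*g^2 - 2*g + 2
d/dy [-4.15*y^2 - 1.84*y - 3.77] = -8.3*y - 1.84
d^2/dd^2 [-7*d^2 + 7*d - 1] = -14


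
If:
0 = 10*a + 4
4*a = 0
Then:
No Solution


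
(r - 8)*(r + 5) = r^2 - 3*r - 40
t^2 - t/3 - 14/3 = (t - 7/3)*(t + 2)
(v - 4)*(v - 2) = v^2 - 6*v + 8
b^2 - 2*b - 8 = (b - 4)*(b + 2)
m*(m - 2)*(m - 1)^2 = m^4 - 4*m^3 + 5*m^2 - 2*m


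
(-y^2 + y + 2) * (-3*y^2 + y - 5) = 3*y^4 - 4*y^3 - 3*y - 10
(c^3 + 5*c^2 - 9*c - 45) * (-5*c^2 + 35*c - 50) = -5*c^5 + 10*c^4 + 170*c^3 - 340*c^2 - 1125*c + 2250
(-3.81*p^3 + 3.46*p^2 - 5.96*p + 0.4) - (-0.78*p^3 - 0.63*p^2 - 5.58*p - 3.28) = -3.03*p^3 + 4.09*p^2 - 0.38*p + 3.68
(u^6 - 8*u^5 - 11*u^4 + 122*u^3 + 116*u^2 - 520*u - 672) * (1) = u^6 - 8*u^5 - 11*u^4 + 122*u^3 + 116*u^2 - 520*u - 672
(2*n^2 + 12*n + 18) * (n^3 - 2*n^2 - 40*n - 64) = 2*n^5 + 8*n^4 - 86*n^3 - 644*n^2 - 1488*n - 1152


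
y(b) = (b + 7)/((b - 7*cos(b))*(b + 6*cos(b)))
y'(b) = (b + 7)*(6*sin(b) - 1)/((b - 7*cos(b))*(b + 6*cos(b))^2) + (b + 7)*(-7*sin(b) - 1)/((b - 7*cos(b))^2*(b + 6*cos(b))) + 1/((b - 7*cos(b))*(b + 6*cos(b))) = (-b^2*sin(b) - b^2 - 7*b*sin(b) - 42*b*sin(2*b) - 14*b - 294*sin(2*b) + 7*cos(b) - 21*cos(2*b) - 21)/((b - 7*cos(b))^2*(b + 6*cos(b))^2)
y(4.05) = 3.67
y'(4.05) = -56.17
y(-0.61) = -0.23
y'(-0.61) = 0.31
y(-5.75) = 0.18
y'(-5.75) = -0.42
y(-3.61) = -0.14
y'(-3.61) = 0.21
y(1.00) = -0.68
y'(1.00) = -2.41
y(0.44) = -0.22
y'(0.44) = -0.23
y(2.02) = -3.04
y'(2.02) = 26.97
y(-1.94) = -2.10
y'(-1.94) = -23.63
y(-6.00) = 0.33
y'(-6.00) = -0.53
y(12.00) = 0.18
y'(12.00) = 0.05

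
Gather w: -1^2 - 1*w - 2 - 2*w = -3*w - 3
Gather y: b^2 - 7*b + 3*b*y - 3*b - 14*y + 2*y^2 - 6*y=b^2 - 10*b + 2*y^2 + y*(3*b - 20)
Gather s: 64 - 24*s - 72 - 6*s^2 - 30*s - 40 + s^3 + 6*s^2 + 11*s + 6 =s^3 - 43*s - 42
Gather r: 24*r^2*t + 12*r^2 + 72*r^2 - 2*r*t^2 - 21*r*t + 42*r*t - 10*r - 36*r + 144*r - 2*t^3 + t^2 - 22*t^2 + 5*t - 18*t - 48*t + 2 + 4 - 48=r^2*(24*t + 84) + r*(-2*t^2 + 21*t + 98) - 2*t^3 - 21*t^2 - 61*t - 42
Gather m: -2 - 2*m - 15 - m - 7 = -3*m - 24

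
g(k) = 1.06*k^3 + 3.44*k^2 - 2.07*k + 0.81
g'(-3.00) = 5.91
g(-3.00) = 9.36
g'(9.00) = 317.43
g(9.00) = 1033.56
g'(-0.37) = -4.18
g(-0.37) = 1.99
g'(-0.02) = -2.21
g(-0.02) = 0.85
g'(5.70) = 140.46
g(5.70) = 297.08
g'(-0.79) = -5.52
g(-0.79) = 4.07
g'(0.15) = -0.97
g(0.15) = 0.58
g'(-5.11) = 45.81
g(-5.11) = -40.23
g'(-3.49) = 12.65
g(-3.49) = 4.87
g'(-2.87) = 4.38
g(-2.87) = 10.03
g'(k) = 3.18*k^2 + 6.88*k - 2.07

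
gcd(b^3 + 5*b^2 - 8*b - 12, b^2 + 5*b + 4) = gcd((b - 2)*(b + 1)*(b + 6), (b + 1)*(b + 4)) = b + 1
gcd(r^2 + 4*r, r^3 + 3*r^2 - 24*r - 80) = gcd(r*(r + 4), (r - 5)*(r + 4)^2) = r + 4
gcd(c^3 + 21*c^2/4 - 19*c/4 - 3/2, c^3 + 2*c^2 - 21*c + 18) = c^2 + 5*c - 6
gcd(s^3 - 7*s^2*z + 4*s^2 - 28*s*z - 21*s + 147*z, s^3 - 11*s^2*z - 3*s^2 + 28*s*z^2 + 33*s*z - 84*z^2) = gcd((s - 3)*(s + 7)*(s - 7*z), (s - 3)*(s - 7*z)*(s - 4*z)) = -s^2 + 7*s*z + 3*s - 21*z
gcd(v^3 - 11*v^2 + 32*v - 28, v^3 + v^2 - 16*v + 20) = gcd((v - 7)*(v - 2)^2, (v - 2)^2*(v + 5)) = v^2 - 4*v + 4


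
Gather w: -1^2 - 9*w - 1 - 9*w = -18*w - 2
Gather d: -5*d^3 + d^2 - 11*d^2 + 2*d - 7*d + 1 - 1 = -5*d^3 - 10*d^2 - 5*d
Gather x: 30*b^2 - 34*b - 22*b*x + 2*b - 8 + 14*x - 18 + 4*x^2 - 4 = 30*b^2 - 32*b + 4*x^2 + x*(14 - 22*b) - 30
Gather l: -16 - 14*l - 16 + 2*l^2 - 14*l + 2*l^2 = 4*l^2 - 28*l - 32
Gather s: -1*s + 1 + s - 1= 0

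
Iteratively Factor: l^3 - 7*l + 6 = (l + 3)*(l^2 - 3*l + 2) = (l - 1)*(l + 3)*(l - 2)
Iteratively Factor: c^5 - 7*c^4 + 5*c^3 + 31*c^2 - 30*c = (c - 3)*(c^4 - 4*c^3 - 7*c^2 + 10*c) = c*(c - 3)*(c^3 - 4*c^2 - 7*c + 10) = c*(c - 3)*(c - 1)*(c^2 - 3*c - 10) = c*(c - 5)*(c - 3)*(c - 1)*(c + 2)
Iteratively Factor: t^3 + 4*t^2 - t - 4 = (t - 1)*(t^2 + 5*t + 4) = (t - 1)*(t + 1)*(t + 4)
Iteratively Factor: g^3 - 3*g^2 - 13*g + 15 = (g - 5)*(g^2 + 2*g - 3) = (g - 5)*(g - 1)*(g + 3)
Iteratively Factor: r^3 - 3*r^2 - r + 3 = (r - 3)*(r^2 - 1) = (r - 3)*(r + 1)*(r - 1)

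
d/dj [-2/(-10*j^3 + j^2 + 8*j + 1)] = 4*(-15*j^2 + j + 4)/(-10*j^3 + j^2 + 8*j + 1)^2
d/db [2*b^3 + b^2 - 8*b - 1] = 6*b^2 + 2*b - 8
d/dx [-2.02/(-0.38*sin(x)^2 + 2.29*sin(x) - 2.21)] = (4.6258 - 1.5352*sin(x))*cos(x)/(0.38*sin(x)^2 - 2.29*sin(x) + 2.21)^2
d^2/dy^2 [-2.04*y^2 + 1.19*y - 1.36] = -4.08000000000000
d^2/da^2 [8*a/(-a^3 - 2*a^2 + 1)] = 16*a*(-a^2*(3*a + 4)^2 + 6*(a + 1)*(a^3 + 2*a^2 - 1))/(a^3 + 2*a^2 - 1)^3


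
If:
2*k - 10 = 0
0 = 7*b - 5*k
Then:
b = 25/7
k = 5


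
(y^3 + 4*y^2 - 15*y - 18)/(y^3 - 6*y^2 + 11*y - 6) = (y^2 + 7*y + 6)/(y^2 - 3*y + 2)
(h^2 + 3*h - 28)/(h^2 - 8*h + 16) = (h + 7)/(h - 4)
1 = 1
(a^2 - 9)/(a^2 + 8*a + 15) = (a - 3)/(a + 5)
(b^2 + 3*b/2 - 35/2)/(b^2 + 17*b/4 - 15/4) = 2*(2*b - 7)/(4*b - 3)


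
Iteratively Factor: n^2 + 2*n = (n + 2)*(n)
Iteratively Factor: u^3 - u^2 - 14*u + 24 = (u - 2)*(u^2 + u - 12) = (u - 2)*(u + 4)*(u - 3)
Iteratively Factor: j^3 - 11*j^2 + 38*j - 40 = (j - 4)*(j^2 - 7*j + 10) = (j - 4)*(j - 2)*(j - 5)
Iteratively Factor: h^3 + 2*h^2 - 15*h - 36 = (h + 3)*(h^2 - h - 12) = (h - 4)*(h + 3)*(h + 3)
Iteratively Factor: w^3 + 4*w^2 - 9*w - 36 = (w - 3)*(w^2 + 7*w + 12) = (w - 3)*(w + 3)*(w + 4)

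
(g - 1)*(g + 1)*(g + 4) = g^3 + 4*g^2 - g - 4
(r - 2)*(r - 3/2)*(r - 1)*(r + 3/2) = r^4 - 3*r^3 - r^2/4 + 27*r/4 - 9/2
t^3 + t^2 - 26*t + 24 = (t - 4)*(t - 1)*(t + 6)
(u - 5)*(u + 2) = u^2 - 3*u - 10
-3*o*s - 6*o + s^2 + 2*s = (-3*o + s)*(s + 2)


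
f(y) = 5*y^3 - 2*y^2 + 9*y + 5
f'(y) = 15*y^2 - 4*y + 9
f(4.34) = 415.12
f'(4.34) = 274.17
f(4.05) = 340.80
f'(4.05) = 238.84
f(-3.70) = -308.94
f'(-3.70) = 229.15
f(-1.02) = -11.57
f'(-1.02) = 28.69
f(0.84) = 14.11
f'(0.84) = 16.22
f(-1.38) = -24.37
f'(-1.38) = 43.09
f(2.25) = 72.08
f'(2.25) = 75.94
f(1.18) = 21.05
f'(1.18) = 25.17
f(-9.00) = -3883.00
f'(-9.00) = 1260.00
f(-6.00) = -1201.00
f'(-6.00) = 573.00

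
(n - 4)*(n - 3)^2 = n^3 - 10*n^2 + 33*n - 36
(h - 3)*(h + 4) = h^2 + h - 12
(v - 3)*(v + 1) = v^2 - 2*v - 3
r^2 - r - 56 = (r - 8)*(r + 7)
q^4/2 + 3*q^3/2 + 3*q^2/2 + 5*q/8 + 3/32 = (q/2 + 1/4)*(q + 1/2)^2*(q + 3/2)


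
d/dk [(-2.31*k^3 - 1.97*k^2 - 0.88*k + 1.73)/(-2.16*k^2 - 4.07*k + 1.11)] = (4.9896*k^4 + 18.8034*k^3 - 1.5752*k^2 + 3.1002*k + 6.0643)/(4.6656*k^4 + 17.5824*k^3 + 11.7697*k^2 - 9.0354*k + 1.2321)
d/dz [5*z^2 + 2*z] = 10*z + 2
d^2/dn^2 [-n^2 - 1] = -2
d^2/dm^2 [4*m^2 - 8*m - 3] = 8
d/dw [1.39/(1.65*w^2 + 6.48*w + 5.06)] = (-4.587*w - 9.0072)/(1.65*w^2 + 6.48*w + 5.06)^2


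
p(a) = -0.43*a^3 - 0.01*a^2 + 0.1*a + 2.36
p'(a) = -1.29*a^2 - 0.02*a + 0.1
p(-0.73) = 2.45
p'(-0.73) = -0.57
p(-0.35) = 2.34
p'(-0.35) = -0.05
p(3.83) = -21.56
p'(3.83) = -18.90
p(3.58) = -17.14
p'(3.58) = -16.50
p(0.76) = 2.24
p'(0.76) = -0.66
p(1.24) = 1.65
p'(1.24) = -1.91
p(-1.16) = 2.90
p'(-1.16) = -1.61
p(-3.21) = 16.16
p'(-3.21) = -13.13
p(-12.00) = 742.76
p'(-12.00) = -185.42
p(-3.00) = 13.58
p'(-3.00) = -11.45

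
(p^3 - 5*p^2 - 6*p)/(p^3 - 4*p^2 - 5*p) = (p - 6)/(p - 5)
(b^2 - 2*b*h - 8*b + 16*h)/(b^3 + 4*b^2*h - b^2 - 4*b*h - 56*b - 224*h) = (b - 2*h)/(b^2 + 4*b*h + 7*b + 28*h)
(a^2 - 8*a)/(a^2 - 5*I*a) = (a - 8)/(a - 5*I)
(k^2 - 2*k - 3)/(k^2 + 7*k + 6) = (k - 3)/(k + 6)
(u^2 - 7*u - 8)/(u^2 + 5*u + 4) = (u - 8)/(u + 4)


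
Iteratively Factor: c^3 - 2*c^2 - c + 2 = (c + 1)*(c^2 - 3*c + 2) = (c - 2)*(c + 1)*(c - 1)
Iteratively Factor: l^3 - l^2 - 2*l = (l + 1)*(l^2 - 2*l) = l*(l + 1)*(l - 2)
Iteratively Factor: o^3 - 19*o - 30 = (o + 2)*(o^2 - 2*o - 15) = (o - 5)*(o + 2)*(o + 3)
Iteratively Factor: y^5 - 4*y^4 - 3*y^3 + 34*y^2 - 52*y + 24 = (y - 2)*(y^4 - 2*y^3 - 7*y^2 + 20*y - 12) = (y - 2)^2*(y^3 - 7*y + 6) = (y - 2)^3*(y^2 + 2*y - 3) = (y - 2)^3*(y - 1)*(y + 3)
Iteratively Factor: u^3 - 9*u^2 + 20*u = (u)*(u^2 - 9*u + 20) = u*(u - 5)*(u - 4)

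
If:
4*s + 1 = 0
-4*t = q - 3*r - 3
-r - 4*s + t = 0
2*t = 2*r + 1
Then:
No Solution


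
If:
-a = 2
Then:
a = -2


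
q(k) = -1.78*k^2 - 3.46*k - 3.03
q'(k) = -3.56*k - 3.46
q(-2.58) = -5.95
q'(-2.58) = 5.72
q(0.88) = -7.45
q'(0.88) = -6.59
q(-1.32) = -1.56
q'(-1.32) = 1.24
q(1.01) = -8.34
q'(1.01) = -7.06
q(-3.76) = -15.19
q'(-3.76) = 9.93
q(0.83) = -7.13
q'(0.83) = -6.41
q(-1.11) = -1.38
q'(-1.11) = 0.49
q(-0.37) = -1.99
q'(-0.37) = -2.14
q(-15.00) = -351.63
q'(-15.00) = 49.94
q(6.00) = -87.87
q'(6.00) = -24.82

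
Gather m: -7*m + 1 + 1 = 2 - 7*m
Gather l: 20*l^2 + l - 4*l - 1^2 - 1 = 20*l^2 - 3*l - 2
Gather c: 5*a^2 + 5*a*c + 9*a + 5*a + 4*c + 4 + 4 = 5*a^2 + 14*a + c*(5*a + 4) + 8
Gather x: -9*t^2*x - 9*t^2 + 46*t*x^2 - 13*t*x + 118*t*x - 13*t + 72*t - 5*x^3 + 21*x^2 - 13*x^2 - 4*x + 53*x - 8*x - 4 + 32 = -9*t^2 + 59*t - 5*x^3 + x^2*(46*t + 8) + x*(-9*t^2 + 105*t + 41) + 28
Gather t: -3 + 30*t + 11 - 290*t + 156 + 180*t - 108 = 56 - 80*t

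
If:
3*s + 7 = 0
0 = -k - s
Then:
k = 7/3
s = -7/3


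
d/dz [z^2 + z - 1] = 2*z + 1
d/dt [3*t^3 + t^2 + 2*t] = 9*t^2 + 2*t + 2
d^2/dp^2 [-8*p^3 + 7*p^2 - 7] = 14 - 48*p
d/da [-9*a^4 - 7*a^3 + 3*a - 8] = -36*a^3 - 21*a^2 + 3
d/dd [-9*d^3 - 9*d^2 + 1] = 9*d*(-3*d - 2)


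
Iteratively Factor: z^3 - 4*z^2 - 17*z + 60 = (z - 3)*(z^2 - z - 20) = (z - 5)*(z - 3)*(z + 4)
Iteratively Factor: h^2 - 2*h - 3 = (h - 3)*(h + 1)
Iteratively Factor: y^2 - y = (y)*(y - 1)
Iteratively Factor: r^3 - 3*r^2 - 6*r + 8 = (r + 2)*(r^2 - 5*r + 4) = (r - 4)*(r + 2)*(r - 1)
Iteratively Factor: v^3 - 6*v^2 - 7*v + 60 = (v - 5)*(v^2 - v - 12) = (v - 5)*(v - 4)*(v + 3)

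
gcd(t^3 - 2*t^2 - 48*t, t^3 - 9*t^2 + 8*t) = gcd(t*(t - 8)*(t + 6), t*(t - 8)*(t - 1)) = t^2 - 8*t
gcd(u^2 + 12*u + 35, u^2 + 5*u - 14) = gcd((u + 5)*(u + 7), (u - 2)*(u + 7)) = u + 7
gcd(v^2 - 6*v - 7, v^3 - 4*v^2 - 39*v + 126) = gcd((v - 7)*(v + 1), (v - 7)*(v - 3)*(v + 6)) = v - 7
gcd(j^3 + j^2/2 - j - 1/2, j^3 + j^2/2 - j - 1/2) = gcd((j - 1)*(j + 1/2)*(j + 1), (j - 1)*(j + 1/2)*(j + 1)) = j^3 + j^2/2 - j - 1/2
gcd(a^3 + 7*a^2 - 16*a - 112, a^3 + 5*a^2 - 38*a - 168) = a^2 + 11*a + 28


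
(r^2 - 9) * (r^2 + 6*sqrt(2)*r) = r^4 + 6*sqrt(2)*r^3 - 9*r^2 - 54*sqrt(2)*r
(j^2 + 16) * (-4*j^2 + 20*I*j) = -4*j^4 + 20*I*j^3 - 64*j^2 + 320*I*j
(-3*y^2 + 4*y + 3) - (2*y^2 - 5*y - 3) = -5*y^2 + 9*y + 6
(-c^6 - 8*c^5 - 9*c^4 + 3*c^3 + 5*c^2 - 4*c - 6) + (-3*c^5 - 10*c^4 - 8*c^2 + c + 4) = -c^6 - 11*c^5 - 19*c^4 + 3*c^3 - 3*c^2 - 3*c - 2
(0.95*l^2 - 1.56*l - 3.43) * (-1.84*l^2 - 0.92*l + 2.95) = -1.748*l^4 + 1.9964*l^3 + 10.5489*l^2 - 1.4464*l - 10.1185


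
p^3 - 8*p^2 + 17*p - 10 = (p - 5)*(p - 2)*(p - 1)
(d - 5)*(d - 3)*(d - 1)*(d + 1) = d^4 - 8*d^3 + 14*d^2 + 8*d - 15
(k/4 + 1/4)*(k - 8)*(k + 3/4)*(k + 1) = k^4/4 - 21*k^3/16 - 39*k^2/8 - 77*k/16 - 3/2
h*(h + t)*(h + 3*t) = h^3 + 4*h^2*t + 3*h*t^2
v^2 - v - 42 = (v - 7)*(v + 6)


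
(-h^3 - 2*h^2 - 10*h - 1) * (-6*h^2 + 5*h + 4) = 6*h^5 + 7*h^4 + 46*h^3 - 52*h^2 - 45*h - 4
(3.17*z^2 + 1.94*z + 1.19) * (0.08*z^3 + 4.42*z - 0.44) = 0.2536*z^5 + 0.1552*z^4 + 14.1066*z^3 + 7.18*z^2 + 4.4062*z - 0.5236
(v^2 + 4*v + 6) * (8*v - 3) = 8*v^3 + 29*v^2 + 36*v - 18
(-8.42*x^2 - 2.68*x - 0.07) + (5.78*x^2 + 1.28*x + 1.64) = -2.64*x^2 - 1.4*x + 1.57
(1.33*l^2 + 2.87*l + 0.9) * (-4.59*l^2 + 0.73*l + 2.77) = -6.1047*l^4 - 12.2024*l^3 + 1.6482*l^2 + 8.6069*l + 2.493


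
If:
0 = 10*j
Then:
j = 0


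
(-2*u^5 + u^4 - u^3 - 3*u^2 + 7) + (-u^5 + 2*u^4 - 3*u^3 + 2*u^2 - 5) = -3*u^5 + 3*u^4 - 4*u^3 - u^2 + 2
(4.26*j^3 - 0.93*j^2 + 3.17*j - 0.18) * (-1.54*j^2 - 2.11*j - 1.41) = -6.5604*j^5 - 7.5564*j^4 - 8.9261*j^3 - 5.1002*j^2 - 4.0899*j + 0.2538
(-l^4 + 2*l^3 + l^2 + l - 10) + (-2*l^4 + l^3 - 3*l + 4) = -3*l^4 + 3*l^3 + l^2 - 2*l - 6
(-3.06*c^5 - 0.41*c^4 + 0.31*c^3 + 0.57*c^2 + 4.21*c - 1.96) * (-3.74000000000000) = 11.4444*c^5 + 1.5334*c^4 - 1.1594*c^3 - 2.1318*c^2 - 15.7454*c + 7.3304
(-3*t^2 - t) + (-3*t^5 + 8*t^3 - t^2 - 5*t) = -3*t^5 + 8*t^3 - 4*t^2 - 6*t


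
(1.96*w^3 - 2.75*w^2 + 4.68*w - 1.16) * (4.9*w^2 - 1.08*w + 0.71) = 9.604*w^5 - 15.5918*w^4 + 27.2936*w^3 - 12.6909*w^2 + 4.5756*w - 0.8236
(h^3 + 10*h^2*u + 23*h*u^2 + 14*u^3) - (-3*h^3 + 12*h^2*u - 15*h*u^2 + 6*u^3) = 4*h^3 - 2*h^2*u + 38*h*u^2 + 8*u^3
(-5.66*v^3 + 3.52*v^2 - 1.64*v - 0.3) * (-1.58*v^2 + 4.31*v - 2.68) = 8.9428*v^5 - 29.9562*v^4 + 32.9312*v^3 - 16.028*v^2 + 3.1022*v + 0.804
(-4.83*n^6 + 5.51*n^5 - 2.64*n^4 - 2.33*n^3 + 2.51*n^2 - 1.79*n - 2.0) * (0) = 0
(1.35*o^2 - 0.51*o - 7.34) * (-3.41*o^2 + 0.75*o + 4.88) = -4.6035*o^4 + 2.7516*o^3 + 31.2349*o^2 - 7.9938*o - 35.8192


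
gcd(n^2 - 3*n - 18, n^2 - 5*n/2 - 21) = n - 6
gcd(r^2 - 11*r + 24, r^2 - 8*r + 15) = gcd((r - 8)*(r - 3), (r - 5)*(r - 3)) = r - 3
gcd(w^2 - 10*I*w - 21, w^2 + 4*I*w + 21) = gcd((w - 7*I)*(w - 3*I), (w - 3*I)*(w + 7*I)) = w - 3*I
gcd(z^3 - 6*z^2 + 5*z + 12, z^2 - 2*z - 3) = z^2 - 2*z - 3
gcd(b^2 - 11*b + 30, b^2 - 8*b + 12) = b - 6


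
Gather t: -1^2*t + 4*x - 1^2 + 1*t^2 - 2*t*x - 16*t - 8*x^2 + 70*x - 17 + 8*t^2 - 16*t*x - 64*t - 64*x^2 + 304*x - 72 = 9*t^2 + t*(-18*x - 81) - 72*x^2 + 378*x - 90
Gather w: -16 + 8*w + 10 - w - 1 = 7*w - 7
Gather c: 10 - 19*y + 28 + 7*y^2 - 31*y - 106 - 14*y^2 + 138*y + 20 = -7*y^2 + 88*y - 48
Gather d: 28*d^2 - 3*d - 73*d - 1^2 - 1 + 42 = 28*d^2 - 76*d + 40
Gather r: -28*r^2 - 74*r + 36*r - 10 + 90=-28*r^2 - 38*r + 80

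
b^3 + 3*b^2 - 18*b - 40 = (b - 4)*(b + 2)*(b + 5)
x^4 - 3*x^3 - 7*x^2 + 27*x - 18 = (x - 3)*(x - 2)*(x - 1)*(x + 3)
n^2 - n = n*(n - 1)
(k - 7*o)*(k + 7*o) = k^2 - 49*o^2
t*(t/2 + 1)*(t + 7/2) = t^3/2 + 11*t^2/4 + 7*t/2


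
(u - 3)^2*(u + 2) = u^3 - 4*u^2 - 3*u + 18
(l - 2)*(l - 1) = l^2 - 3*l + 2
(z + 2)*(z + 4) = z^2 + 6*z + 8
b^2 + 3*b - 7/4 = (b - 1/2)*(b + 7/2)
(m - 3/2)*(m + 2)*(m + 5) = m^3 + 11*m^2/2 - m/2 - 15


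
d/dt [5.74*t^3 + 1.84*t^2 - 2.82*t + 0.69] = 17.22*t^2 + 3.68*t - 2.82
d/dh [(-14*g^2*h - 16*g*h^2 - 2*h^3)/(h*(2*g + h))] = 2*(-9*g^2 - 4*g*h - h^2)/(4*g^2 + 4*g*h + h^2)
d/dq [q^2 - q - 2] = 2*q - 1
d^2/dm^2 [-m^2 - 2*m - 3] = -2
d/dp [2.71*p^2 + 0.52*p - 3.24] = 5.42*p + 0.52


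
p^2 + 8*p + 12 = (p + 2)*(p + 6)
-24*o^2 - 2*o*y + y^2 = (-6*o + y)*(4*o + y)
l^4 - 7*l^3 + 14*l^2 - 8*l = l*(l - 4)*(l - 2)*(l - 1)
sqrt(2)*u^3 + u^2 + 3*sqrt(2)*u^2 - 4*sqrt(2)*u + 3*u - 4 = (u - 1)*(u + 4)*(sqrt(2)*u + 1)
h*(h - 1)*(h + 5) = h^3 + 4*h^2 - 5*h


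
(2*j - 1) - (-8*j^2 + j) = 8*j^2 + j - 1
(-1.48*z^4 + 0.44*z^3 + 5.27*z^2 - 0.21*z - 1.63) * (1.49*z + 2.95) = -2.2052*z^5 - 3.7104*z^4 + 9.1503*z^3 + 15.2336*z^2 - 3.0482*z - 4.8085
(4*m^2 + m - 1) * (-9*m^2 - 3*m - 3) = -36*m^4 - 21*m^3 - 6*m^2 + 3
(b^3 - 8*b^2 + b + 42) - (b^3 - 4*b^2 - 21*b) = -4*b^2 + 22*b + 42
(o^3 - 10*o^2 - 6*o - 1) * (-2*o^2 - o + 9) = -2*o^5 + 19*o^4 + 31*o^3 - 82*o^2 - 53*o - 9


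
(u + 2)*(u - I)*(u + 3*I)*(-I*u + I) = -I*u^4 + 2*u^3 - I*u^3 + 2*u^2 - I*u^2 - 4*u - 3*I*u + 6*I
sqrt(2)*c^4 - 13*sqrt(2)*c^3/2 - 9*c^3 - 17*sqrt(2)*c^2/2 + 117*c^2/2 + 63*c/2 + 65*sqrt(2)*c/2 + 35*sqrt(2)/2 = (c - 7)*(c - 5*sqrt(2))*(c + sqrt(2)/2)*(sqrt(2)*c + sqrt(2)/2)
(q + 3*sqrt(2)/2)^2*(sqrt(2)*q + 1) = sqrt(2)*q^3 + 7*q^2 + 15*sqrt(2)*q/2 + 9/2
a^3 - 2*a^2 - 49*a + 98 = (a - 7)*(a - 2)*(a + 7)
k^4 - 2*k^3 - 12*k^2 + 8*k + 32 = (k - 4)*(k - 2)*(k + 2)^2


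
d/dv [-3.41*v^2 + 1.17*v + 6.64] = 1.17 - 6.82*v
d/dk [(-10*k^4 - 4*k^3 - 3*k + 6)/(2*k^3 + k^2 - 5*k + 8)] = (-20*k^6 - 20*k^5 + 146*k^4 - 268*k^3 - 129*k^2 - 12*k + 6)/(4*k^6 + 4*k^5 - 19*k^4 + 22*k^3 + 41*k^2 - 80*k + 64)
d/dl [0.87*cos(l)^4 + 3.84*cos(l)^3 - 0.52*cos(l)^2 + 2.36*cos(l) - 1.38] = -5.24*sin(l) - 0.35*sin(2*l) - 2.88*sin(3*l) - 0.435*sin(4*l)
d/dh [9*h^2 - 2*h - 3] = 18*h - 2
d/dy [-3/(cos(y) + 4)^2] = -6*sin(y)/(cos(y) + 4)^3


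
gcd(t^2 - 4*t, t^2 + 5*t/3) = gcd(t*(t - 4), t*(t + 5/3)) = t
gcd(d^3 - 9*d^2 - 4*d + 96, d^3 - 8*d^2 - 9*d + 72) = d^2 - 5*d - 24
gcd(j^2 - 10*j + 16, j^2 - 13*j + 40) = j - 8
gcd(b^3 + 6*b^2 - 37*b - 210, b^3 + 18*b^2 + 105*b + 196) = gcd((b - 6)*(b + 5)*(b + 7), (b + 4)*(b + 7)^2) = b + 7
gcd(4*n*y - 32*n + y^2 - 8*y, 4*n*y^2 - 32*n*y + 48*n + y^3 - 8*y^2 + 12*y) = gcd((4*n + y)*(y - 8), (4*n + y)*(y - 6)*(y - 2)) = 4*n + y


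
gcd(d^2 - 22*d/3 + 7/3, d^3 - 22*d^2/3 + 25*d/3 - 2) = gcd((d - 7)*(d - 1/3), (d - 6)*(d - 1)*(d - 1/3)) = d - 1/3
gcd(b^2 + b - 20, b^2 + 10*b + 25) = b + 5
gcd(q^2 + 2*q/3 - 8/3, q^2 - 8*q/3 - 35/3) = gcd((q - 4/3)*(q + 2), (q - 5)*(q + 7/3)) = 1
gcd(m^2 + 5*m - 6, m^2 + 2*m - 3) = m - 1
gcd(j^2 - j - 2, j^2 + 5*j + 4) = j + 1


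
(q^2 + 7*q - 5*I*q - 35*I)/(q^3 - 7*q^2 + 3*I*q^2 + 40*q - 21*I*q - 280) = (q + 7)/(q^2 + q*(-7 + 8*I) - 56*I)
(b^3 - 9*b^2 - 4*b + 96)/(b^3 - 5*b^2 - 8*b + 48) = (b - 8)/(b - 4)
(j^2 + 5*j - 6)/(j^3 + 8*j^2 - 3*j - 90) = (j - 1)/(j^2 + 2*j - 15)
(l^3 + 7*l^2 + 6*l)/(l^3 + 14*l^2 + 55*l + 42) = l/(l + 7)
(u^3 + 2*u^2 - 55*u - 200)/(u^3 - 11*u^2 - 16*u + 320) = (u + 5)/(u - 8)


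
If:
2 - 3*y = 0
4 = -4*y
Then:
No Solution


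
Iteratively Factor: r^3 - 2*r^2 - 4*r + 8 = (r - 2)*(r^2 - 4) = (r - 2)^2*(r + 2)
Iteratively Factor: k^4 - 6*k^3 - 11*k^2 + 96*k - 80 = (k - 4)*(k^3 - 2*k^2 - 19*k + 20) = (k - 5)*(k - 4)*(k^2 + 3*k - 4) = (k - 5)*(k - 4)*(k + 4)*(k - 1)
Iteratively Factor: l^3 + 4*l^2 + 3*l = (l + 3)*(l^2 + l) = l*(l + 3)*(l + 1)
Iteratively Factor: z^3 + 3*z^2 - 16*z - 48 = (z - 4)*(z^2 + 7*z + 12) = (z - 4)*(z + 3)*(z + 4)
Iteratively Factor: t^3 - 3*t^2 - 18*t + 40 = (t + 4)*(t^2 - 7*t + 10) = (t - 5)*(t + 4)*(t - 2)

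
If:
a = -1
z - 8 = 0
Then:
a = -1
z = 8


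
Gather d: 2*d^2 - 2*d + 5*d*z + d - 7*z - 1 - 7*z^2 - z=2*d^2 + d*(5*z - 1) - 7*z^2 - 8*z - 1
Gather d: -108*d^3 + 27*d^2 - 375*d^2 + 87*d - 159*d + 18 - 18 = -108*d^3 - 348*d^2 - 72*d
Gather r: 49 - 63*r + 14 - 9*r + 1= 64 - 72*r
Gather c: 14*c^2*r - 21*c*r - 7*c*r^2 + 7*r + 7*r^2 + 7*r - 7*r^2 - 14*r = 14*c^2*r + c*(-7*r^2 - 21*r)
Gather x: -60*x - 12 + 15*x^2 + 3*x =15*x^2 - 57*x - 12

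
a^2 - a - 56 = (a - 8)*(a + 7)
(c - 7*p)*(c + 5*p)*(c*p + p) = c^3*p - 2*c^2*p^2 + c^2*p - 35*c*p^3 - 2*c*p^2 - 35*p^3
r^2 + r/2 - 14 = (r - 7/2)*(r + 4)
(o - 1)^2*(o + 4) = o^3 + 2*o^2 - 7*o + 4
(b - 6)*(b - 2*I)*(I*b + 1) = I*b^3 + 3*b^2 - 6*I*b^2 - 18*b - 2*I*b + 12*I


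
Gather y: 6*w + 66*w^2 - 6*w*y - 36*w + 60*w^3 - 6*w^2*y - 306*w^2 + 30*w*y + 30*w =60*w^3 - 240*w^2 + y*(-6*w^2 + 24*w)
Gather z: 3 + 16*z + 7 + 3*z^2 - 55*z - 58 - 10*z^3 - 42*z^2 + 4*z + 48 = -10*z^3 - 39*z^2 - 35*z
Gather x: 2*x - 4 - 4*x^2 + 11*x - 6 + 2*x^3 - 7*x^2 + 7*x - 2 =2*x^3 - 11*x^2 + 20*x - 12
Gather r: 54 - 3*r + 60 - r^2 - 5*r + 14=-r^2 - 8*r + 128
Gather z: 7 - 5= 2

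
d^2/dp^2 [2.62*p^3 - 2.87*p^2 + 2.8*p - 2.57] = 15.72*p - 5.74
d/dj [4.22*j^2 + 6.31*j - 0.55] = 8.44*j + 6.31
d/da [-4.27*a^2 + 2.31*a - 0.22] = 2.31 - 8.54*a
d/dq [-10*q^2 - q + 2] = -20*q - 1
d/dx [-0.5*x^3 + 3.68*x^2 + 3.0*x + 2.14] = -1.5*x^2 + 7.36*x + 3.0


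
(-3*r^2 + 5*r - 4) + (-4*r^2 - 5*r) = -7*r^2 - 4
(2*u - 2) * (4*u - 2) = 8*u^2 - 12*u + 4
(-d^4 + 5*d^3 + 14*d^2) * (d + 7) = -d^5 - 2*d^4 + 49*d^3 + 98*d^2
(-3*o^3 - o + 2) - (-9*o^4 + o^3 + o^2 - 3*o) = 9*o^4 - 4*o^3 - o^2 + 2*o + 2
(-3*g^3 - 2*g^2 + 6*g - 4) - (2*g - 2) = -3*g^3 - 2*g^2 + 4*g - 2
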